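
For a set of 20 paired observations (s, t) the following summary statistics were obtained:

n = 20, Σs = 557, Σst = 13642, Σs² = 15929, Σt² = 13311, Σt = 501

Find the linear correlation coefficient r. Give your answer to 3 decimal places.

-0.552

r = (nΣst − ΣsΣt) / √[(nΣs² − (Σs)²)(nΣt² − (Σt)²)]
Numerator: 20×13642 − 557×501 = -6217
Denominator: √[(318580 − 310249)(266220 − 251001)] = √[8331 × 15219] = 11260.0839
r = -6217 / 11260.0839 ≈ -0.552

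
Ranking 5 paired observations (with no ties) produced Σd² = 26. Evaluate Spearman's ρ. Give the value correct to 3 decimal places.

-0.300

ρ = 1 − 6Σd² / [n(n²−1)] = 1 − 6×26 / (5×24)
  = 1 − 156/120 = 1 − 1.3000 ≈ -0.300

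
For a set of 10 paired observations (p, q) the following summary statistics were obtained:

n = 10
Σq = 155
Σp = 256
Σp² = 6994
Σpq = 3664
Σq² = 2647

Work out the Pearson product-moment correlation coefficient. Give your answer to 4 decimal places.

-0.9264

r = (nΣpq − ΣpΣq) / √[(nΣp² − (Σp)²)(nΣq² − (Σq)²)]
Numerator: 10×3664 − 256×155 = -3040
Denominator: √[(69940 − 65536)(26470 − 24025)] = √[4404 × 2445] = 3281.4296
r = -3040 / 3281.4296 ≈ -0.9264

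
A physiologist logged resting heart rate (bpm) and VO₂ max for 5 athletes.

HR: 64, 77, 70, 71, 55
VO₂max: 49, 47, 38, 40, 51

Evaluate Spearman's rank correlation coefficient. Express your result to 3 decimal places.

Rank HR: 2, 5, 3, 4, 1
Rank VO₂max: 4, 3, 1, 2, 5
d = rank(HR) − rank(VO₂max): -2, 2, 2, 2, -4; Σd² = 32
ρ = 1 − 6Σd² / [n(n²−1)] = 1 − 6×32 / (5×24) = 1 − 192/120 ≈ -0.600

-0.600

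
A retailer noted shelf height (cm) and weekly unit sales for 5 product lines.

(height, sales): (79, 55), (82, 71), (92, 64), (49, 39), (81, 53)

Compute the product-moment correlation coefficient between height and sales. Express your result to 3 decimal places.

n = 5, Σx = 383, Σy = 282, Σx² = 30391, Σy² = 16492, Σxy = 22259
nΣxy − ΣxΣy = 111295 − 108006 = 3289
nΣx² − (Σx)² = 151955 − 146689 = 5266; nΣy² − (Σy)² = 82460 − 79524 = 2936
r = 3289 / √(5266 × 2936) = 3289 / 3932.0448 ≈ 0.836

0.836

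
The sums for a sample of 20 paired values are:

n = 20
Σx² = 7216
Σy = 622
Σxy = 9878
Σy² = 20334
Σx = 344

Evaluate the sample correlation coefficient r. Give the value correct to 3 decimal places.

r = (nΣxy − ΣxΣy) / √[(nΣx² − (Σx)²)(nΣy² − (Σy)²)]
Numerator: 20×9878 − 344×622 = -16408
Denominator: √[(144320 − 118336)(406680 − 386884)] = √[25984 × 19796] = 22679.9309
r = -16408 / 22679.9309 ≈ -0.723

-0.723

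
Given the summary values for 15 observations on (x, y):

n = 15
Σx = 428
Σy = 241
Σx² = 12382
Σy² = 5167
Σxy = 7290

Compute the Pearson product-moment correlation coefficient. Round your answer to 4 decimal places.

r = (nΣxy − ΣxΣy) / √[(nΣx² − (Σx)²)(nΣy² − (Σy)²)]
Numerator: 15×7290 − 428×241 = 6202
Denominator: √[(185730 − 183184)(77505 − 58081)] = √[2546 × 19424] = 7032.3185
r = 6202 / 7032.3185 ≈ 0.8819

0.8819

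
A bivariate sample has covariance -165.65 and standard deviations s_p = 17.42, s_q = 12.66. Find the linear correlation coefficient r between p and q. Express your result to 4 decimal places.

-0.7511

r = Cov(p,q) / (s_p · s_q) = -165.65 / (17.42 × 12.66)
  = -165.65 / 220.5372 ≈ -0.7511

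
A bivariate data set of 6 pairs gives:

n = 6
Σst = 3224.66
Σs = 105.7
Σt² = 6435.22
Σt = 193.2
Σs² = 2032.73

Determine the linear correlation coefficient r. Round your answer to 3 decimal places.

-0.936

r = (nΣst − ΣsΣt) / √[(nΣs² − (Σs)²)(nΣt² − (Σt)²)]
Numerator: 6×3224.66 − 105.7×193.2 = -1073.28
Denominator: √[(12196.38 − 11172.49)(38611.32 − 37326.24)] = √[1023.89 × 1285.08] = 1147.0748
r = -1073.28 / 1147.0748 ≈ -0.936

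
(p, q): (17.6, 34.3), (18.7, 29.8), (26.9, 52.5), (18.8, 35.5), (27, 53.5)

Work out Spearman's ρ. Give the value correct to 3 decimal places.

0.900

Rank p: 1, 2, 4, 3, 5
Rank q: 2, 1, 4, 3, 5
d = rank(p) − rank(q): -1, 1, 0, 0, 0; Σd² = 2
ρ = 1 − 6Σd² / [n(n²−1)] = 1 − 6×2 / (5×24) = 1 − 12/120 ≈ 0.900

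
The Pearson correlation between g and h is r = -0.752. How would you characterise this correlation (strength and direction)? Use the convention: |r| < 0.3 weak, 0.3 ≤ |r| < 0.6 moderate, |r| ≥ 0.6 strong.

strong negative

r = -0.752 < 0 so the relationship is negative.
|r| = 0.752, which falls in the strong range.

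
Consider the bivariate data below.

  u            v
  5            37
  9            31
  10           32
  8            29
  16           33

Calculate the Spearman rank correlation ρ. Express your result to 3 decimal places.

Rank u: 1, 3, 4, 2, 5
Rank v: 5, 2, 3, 1, 4
d = rank(u) − rank(v): -4, 1, 1, 1, 1; Σd² = 20
ρ = 1 − 6Σd² / [n(n²−1)] = 1 − 6×20 / (5×24) = 1 − 120/120 ≈ 0.000

0.000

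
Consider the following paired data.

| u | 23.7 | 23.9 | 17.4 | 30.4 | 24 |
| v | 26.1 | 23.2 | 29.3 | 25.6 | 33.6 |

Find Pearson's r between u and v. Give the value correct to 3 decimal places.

-0.314

n = 5, Σu = 119.4, Σv = 137.8, Σu² = 2935.82, Σv² = 3862.26, Σuv = 3267.51
nΣuv − ΣuΣv = 16337.55 − 16453.32 = -115.77
nΣu² − (Σu)² = 14679.1 − 14256.36 = 422.74; nΣv² − (Σv)² = 19311.3 − 18988.84 = 322.46
r = -115.77 / √(422.74 × 322.46) = -115.77 / 369.2110 ≈ -0.314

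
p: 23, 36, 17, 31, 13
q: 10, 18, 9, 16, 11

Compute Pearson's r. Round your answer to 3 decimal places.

0.886

n = 5, Σp = 120, Σq = 64, Σp² = 3244, Σq² = 882, Σpq = 1670
nΣpq − ΣpΣq = 8350 − 7680 = 670
nΣp² − (Σp)² = 16220 − 14400 = 1820; nΣq² − (Σq)² = 4410 − 4096 = 314
r = 670 / √(1820 × 314) = 670 / 755.9630 ≈ 0.886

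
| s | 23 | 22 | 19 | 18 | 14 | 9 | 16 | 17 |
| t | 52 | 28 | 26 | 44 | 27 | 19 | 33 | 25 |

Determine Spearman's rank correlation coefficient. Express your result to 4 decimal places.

Rank s: 8, 7, 6, 5, 2, 1, 3, 4
Rank t: 8, 5, 3, 7, 4, 1, 6, 2
d = rank(s) − rank(t): 0, 2, 3, -2, -2, 0, -3, 2; Σd² = 34
ρ = 1 − 6Σd² / [n(n²−1)] = 1 − 6×34 / (8×63) = 1 − 204/504 ≈ 0.5952

0.5952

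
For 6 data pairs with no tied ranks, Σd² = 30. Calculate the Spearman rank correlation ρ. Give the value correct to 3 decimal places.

ρ = 1 − 6Σd² / [n(n²−1)] = 1 − 6×30 / (6×35)
  = 1 − 180/210 = 1 − 0.8571 ≈ 0.143

0.143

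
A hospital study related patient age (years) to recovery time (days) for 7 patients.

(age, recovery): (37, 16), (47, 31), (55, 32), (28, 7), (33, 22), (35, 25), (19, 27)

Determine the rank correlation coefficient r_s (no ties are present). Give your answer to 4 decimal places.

Rank age: 5, 6, 7, 2, 3, 4, 1
Rank recovery: 2, 6, 7, 1, 3, 4, 5
d = rank(age) − rank(recovery): 3, 0, 0, 1, 0, 0, -4; Σd² = 26
ρ = 1 − 6Σd² / [n(n²−1)] = 1 − 6×26 / (7×48) = 1 − 156/336 ≈ 0.5357

0.5357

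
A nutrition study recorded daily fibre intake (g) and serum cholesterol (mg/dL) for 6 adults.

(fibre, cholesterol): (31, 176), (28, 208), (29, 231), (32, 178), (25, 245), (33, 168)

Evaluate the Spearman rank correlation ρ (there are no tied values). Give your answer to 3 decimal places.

-0.886

Rank fibre: 4, 2, 3, 5, 1, 6
Rank cholesterol: 2, 4, 5, 3, 6, 1
d = rank(fibre) − rank(cholesterol): 2, -2, -2, 2, -5, 5; Σd² = 66
ρ = 1 − 6Σd² / [n(n²−1)] = 1 − 6×66 / (6×35) = 1 − 396/210 ≈ -0.886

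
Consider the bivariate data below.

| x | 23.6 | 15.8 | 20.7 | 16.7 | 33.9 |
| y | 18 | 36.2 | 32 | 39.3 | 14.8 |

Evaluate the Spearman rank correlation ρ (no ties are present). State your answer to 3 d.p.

-0.900

Rank x: 4, 1, 3, 2, 5
Rank y: 2, 4, 3, 5, 1
d = rank(x) − rank(y): 2, -3, 0, -3, 4; Σd² = 38
ρ = 1 − 6Σd² / [n(n²−1)] = 1 − 6×38 / (5×24) = 1 − 228/120 ≈ -0.900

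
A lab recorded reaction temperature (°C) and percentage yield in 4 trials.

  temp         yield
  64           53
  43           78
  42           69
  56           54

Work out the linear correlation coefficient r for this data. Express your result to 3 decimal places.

-0.904

n = 4, Σx = 205, Σy = 254, Σx² = 10845, Σy² = 16570, Σxy = 12668
nΣxy − ΣxΣy = 50672 − 52070 = -1398
nΣx² − (Σx)² = 43380 − 42025 = 1355; nΣy² − (Σy)² = 66280 − 64516 = 1764
r = -1398 / √(1355 × 1764) = -1398 / 1546.0336 ≈ -0.904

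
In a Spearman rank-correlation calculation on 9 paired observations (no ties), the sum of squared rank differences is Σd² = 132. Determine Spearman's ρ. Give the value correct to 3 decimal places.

ρ = 1 − 6Σd² / [n(n²−1)] = 1 − 6×132 / (9×80)
  = 1 − 792/720 = 1 − 1.1000 ≈ -0.100

-0.100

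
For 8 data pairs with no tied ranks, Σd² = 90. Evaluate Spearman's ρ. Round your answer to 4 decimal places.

ρ = 1 − 6Σd² / [n(n²−1)] = 1 − 6×90 / (8×63)
  = 1 − 540/504 = 1 − 1.07143 ≈ -0.0714

-0.0714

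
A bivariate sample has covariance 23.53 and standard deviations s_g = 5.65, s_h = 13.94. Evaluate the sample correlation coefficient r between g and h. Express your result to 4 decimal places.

0.2988

r = Cov(g,h) / (s_g · s_h) = 23.53 / (5.65 × 13.94)
  = 23.53 / 78.7610 ≈ 0.2988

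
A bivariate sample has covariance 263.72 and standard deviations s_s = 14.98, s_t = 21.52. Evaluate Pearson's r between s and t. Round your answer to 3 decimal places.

0.818

r = Cov(s,t) / (s_s · s_t) = 263.72 / (14.98 × 21.52)
  = 263.72 / 322.3696 ≈ 0.818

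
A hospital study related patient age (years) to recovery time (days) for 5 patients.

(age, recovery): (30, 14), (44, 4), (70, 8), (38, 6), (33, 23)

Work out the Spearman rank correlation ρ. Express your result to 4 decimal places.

Rank age: 1, 4, 5, 3, 2
Rank recovery: 4, 1, 3, 2, 5
d = rank(age) − rank(recovery): -3, 3, 2, 1, -3; Σd² = 32
ρ = 1 − 6Σd² / [n(n²−1)] = 1 − 6×32 / (5×24) = 1 − 192/120 ≈ -0.6000

-0.6000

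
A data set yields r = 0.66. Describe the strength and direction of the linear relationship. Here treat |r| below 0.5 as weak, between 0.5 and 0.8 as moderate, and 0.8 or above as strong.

moderate positive

r = 0.66 > 0 so the relationship is positive.
|r| = 0.66, which falls in the moderate range.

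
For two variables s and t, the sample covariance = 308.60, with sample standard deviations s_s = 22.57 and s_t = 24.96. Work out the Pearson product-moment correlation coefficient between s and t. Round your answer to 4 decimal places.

r = Cov(s,t) / (s_s · s_t) = 308.60 / (22.57 × 24.96)
  = 308.60 / 563.3472 ≈ 0.5478

0.5478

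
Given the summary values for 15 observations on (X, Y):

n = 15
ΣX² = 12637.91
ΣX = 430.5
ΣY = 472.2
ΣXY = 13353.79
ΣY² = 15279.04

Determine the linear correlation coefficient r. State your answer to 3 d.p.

-0.580

r = (nΣXY − ΣXΣY) / √[(nΣX² − (ΣX)²)(nΣY² − (ΣY)²)]
Numerator: 15×13353.79 − 430.5×472.2 = -2975.25
Denominator: √[(189568.65 − 185330.25)(229185.6 − 222972.84)] = √[4238.4 × 6212.76] = 5131.4873
r = -2975.25 / 5131.4873 ≈ -0.580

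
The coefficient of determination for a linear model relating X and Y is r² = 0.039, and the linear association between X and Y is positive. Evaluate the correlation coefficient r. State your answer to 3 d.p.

|r| = √0.039 = 0.197
The association is positive, so r = 0.197.

0.197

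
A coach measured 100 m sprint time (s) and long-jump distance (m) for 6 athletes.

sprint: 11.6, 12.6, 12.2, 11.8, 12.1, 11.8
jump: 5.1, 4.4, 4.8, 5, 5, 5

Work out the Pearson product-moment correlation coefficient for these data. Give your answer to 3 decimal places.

-0.928

n = 6, Σx = 72.1, Σy = 29.3, Σx² = 867.05, Σy² = 143.41, Σxy = 351.66
nΣxy − ΣxΣy = 2109.96 − 2112.53 = -2.57
nΣx² − (Σx)² = 5202.3 − 5198.41 = 3.89; nΣy² − (Σy)² = 860.46 − 858.49 = 1.97
r = -2.57 / √(3.89 × 1.97) = -2.57 / 2.7683 ≈ -0.928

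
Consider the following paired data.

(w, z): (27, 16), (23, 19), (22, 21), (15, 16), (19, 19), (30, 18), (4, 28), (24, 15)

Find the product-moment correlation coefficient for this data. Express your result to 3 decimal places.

n = 8, Σw = 164, Σz = 152, Σw² = 3820, Σz² = 3008, Σwz = 2944
nΣwz − ΣwΣz = 23552 − 24928 = -1376
nΣw² − (Σw)² = 30560 − 26896 = 3664; nΣz² − (Σz)² = 24064 − 23104 = 960
r = -1376 / √(3664 × 960) = -1376 / 1875.4839 ≈ -0.734

-0.734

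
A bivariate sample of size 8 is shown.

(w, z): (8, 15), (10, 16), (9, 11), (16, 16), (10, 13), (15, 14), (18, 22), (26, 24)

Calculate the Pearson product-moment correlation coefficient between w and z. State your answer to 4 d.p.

0.8536

n = 8, Σw = 112, Σz = 131, Σw² = 1826, Σz² = 2283, Σwz = 1995
nΣwz − ΣwΣz = 15960 − 14672 = 1288
nΣw² − (Σw)² = 14608 − 12544 = 2064; nΣz² − (Σz)² = 18264 − 17161 = 1103
r = 1288 / √(2064 × 1103) = 1288 / 1508.8380 ≈ 0.8536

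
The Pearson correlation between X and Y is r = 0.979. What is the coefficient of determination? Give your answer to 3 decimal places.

0.958

r² = (0.979)² = 0.958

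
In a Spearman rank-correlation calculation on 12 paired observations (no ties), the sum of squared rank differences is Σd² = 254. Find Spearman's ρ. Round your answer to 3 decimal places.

0.112

ρ = 1 − 6Σd² / [n(n²−1)] = 1 − 6×254 / (12×143)
  = 1 − 1524/1716 = 1 − 0.8881 ≈ 0.112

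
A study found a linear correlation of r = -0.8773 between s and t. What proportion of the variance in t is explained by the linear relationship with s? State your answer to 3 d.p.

0.770

r² = (-0.8773)² = 0.770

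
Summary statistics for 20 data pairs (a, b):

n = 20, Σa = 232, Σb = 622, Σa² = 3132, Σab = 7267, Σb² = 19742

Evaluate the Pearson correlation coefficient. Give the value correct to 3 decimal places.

r = (nΣab − ΣaΣb) / √[(nΣa² − (Σa)²)(nΣb² − (Σb)²)]
Numerator: 20×7267 − 232×622 = 1036
Denominator: √[(62640 − 53824)(394840 − 386884)] = √[8816 × 7956] = 8374.9684
r = 1036 / 8374.9684 ≈ 0.124

0.124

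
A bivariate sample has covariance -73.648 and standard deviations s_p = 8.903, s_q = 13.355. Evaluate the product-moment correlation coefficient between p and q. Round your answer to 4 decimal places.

-0.6194

r = Cov(p,q) / (s_p · s_q) = -73.648 / (8.903 × 13.355)
  = -73.648 / 118.8996 ≈ -0.6194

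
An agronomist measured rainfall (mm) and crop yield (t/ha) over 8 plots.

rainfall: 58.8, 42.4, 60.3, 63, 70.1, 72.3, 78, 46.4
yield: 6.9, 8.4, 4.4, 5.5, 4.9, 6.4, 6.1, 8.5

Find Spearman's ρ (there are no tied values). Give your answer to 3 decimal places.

-0.548

Rank rainfall: 3, 1, 4, 5, 6, 7, 8, 2
Rank yield: 6, 7, 1, 3, 2, 5, 4, 8
d = rank(rainfall) − rank(yield): -3, -6, 3, 2, 4, 2, 4, -6; Σd² = 130
ρ = 1 − 6Σd² / [n(n²−1)] = 1 − 6×130 / (8×63) = 1 − 780/504 ≈ -0.548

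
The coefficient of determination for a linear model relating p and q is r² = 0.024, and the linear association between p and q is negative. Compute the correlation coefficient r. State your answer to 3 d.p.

|r| = √0.024 = 0.155
The association is negative, so r = −0.155.

-0.155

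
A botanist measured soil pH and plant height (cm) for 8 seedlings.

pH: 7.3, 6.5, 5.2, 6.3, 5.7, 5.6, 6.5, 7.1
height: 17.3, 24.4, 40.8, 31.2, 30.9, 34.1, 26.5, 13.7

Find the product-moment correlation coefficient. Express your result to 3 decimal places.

n = 8, Σx = 50.2, Σy = 218.9, Σx² = 318.78, Σy² = 6540.29, Σxy = 1330.22
nΣxy − ΣxΣy = 10641.76 − 10988.78 = -347.02
nΣx² − (Σx)² = 2550.24 − 2520.04 = 30.2; nΣy² − (Σy)² = 52322.32 − 47917.21 = 4405.11
r = -347.02 / √(30.2 × 4405.11) = -347.02 / 364.7387 ≈ -0.951

-0.951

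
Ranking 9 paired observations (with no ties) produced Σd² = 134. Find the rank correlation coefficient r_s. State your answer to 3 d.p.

ρ = 1 − 6Σd² / [n(n²−1)] = 1 − 6×134 / (9×80)
  = 1 − 804/720 = 1 − 1.1167 ≈ -0.117

-0.117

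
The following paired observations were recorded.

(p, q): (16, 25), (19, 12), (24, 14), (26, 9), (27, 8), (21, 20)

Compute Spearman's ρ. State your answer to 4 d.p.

Rank p: 1, 2, 4, 5, 6, 3
Rank q: 6, 3, 4, 2, 1, 5
d = rank(p) − rank(q): -5, -1, 0, 3, 5, -2; Σd² = 64
ρ = 1 − 6Σd² / [n(n²−1)] = 1 − 6×64 / (6×35) = 1 − 384/210 ≈ -0.8286

-0.8286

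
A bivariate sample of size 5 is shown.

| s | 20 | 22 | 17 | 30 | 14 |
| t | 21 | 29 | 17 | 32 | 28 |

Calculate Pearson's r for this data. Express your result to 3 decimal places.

0.551

n = 5, Σs = 103, Σt = 127, Σs² = 2269, Σt² = 3379, Σst = 2699
nΣst − ΣsΣt = 13495 − 13081 = 414
nΣs² − (Σs)² = 11345 − 10609 = 736; nΣt² − (Σt)² = 16895 − 16129 = 766
r = 414 / √(736 × 766) = 414 / 750.8502 ≈ 0.551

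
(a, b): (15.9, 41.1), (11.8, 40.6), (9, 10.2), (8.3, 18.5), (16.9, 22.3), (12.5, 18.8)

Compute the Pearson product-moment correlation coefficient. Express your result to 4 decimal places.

0.4995

n = 6, Σa = 74.4, Σb = 151.5, Σa² = 983.8, Σb² = 4634.59, Σab = 1989.79
nΣab − ΣaΣb = 11938.74 − 11271.6 = 667.14
nΣa² − (Σa)² = 5902.8 − 5535.36 = 367.44; nΣb² − (Σb)² = 27807.54 − 22952.25 = 4855.29
r = 667.14 / √(367.44 × 4855.29) = 667.14 / 1335.6750 ≈ 0.4995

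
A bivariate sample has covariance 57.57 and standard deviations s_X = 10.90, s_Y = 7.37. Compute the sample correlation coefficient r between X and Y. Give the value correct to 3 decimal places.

r = Cov(X,Y) / (s_X · s_Y) = 57.57 / (10.90 × 7.37)
  = 57.57 / 80.3330 ≈ 0.717

0.717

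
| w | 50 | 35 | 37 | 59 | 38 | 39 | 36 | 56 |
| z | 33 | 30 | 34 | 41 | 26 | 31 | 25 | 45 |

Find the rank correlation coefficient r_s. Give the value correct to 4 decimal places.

0.7381

Rank w: 6, 1, 3, 8, 4, 5, 2, 7
Rank z: 5, 3, 6, 7, 2, 4, 1, 8
d = rank(w) − rank(z): 1, -2, -3, 1, 2, 1, 1, -1; Σd² = 22
ρ = 1 − 6Σd² / [n(n²−1)] = 1 − 6×22 / (8×63) = 1 − 132/504 ≈ 0.7381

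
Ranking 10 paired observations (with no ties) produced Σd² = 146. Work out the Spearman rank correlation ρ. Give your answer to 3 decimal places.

0.115

ρ = 1 − 6Σd² / [n(n²−1)] = 1 − 6×146 / (10×99)
  = 1 − 876/990 = 1 − 0.8848 ≈ 0.115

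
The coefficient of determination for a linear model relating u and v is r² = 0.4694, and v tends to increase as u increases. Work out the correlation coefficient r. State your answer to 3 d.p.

0.685

|r| = √0.4694 = 0.685
The association is positive, so r = 0.685.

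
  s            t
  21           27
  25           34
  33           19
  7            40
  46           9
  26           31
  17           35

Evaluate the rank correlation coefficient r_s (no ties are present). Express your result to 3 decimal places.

-0.893

Rank s: 3, 4, 6, 1, 7, 5, 2
Rank t: 3, 5, 2, 7, 1, 4, 6
d = rank(s) − rank(t): 0, -1, 4, -6, 6, 1, -4; Σd² = 106
ρ = 1 − 6Σd² / [n(n²−1)] = 1 − 6×106 / (7×48) = 1 − 636/336 ≈ -0.893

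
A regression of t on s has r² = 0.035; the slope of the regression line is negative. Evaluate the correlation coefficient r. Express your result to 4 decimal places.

-0.1871

|r| = √0.035 = 0.1871
The association is negative, so r = −0.1871.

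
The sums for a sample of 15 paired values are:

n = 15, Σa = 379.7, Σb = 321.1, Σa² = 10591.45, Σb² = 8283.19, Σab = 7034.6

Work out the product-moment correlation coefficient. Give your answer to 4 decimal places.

r = (nΣab − ΣaΣb) / √[(nΣa² − (Σa)²)(nΣb² − (Σb)²)]
Numerator: 15×7034.6 − 379.7×321.1 = -16402.67
Denominator: √[(158871.75 − 144172.09)(124247.85 − 103105.21)] = √[14699.66 × 21142.64] = 17629.2263
r = -16402.67 / 17629.2263 ≈ -0.9304

-0.9304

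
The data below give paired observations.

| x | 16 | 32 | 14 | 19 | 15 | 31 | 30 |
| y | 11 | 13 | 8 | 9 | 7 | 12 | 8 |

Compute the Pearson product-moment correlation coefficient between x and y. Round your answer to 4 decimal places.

0.5950

n = 7, Σx = 157, Σy = 68, Σx² = 3923, Σy² = 692, Σxy = 1592
nΣxy − ΣxΣy = 11144 − 10676 = 468
nΣx² − (Σx)² = 27461 − 24649 = 2812; nΣy² − (Σy)² = 4844 − 4624 = 220
r = 468 / √(2812 × 220) = 468 / 786.5367 ≈ 0.5950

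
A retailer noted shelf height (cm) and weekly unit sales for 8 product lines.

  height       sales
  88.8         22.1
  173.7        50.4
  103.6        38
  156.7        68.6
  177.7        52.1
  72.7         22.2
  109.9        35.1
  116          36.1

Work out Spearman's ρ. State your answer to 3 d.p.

0.833

Rank height: 2, 7, 3, 6, 8, 1, 4, 5
Rank sales: 1, 6, 5, 8, 7, 2, 3, 4
d = rank(height) − rank(sales): 1, 1, -2, -2, 1, -1, 1, 1; Σd² = 14
ρ = 1 − 6Σd² / [n(n²−1)] = 1 − 6×14 / (8×63) = 1 − 84/504 ≈ 0.833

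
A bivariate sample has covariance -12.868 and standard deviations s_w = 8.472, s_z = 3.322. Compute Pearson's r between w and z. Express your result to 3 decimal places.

-0.457

r = Cov(w,z) / (s_w · s_z) = -12.868 / (8.472 × 3.322)
  = -12.868 / 28.1440 ≈ -0.457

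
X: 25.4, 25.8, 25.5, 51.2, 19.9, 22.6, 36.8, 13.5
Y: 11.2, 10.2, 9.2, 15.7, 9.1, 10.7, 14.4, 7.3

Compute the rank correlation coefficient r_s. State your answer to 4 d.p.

0.8095

Rank X: 4, 6, 5, 8, 2, 3, 7, 1
Rank Y: 6, 4, 3, 8, 2, 5, 7, 1
d = rank(X) − rank(Y): -2, 2, 2, 0, 0, -2, 0, 0; Σd² = 16
ρ = 1 − 6Σd² / [n(n²−1)] = 1 − 6×16 / (8×63) = 1 − 96/504 ≈ 0.8095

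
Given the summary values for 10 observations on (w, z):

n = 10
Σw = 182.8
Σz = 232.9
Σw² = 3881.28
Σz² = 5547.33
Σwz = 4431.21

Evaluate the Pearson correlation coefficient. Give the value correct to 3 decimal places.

r = (nΣwz − ΣwΣz) / √[(nΣw² − (Σw)²)(nΣz² − (Σz)²)]
Numerator: 10×4431.21 − 182.8×232.9 = 1737.98
Denominator: √[(38812.8 − 33415.84)(55473.3 − 54242.41)] = √[5396.96 × 1230.89] = 2577.4142
r = 1737.98 / 2577.4142 ≈ 0.674

0.674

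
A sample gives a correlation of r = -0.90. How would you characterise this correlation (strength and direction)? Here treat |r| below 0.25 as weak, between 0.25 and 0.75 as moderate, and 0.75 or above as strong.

r = -0.90 < 0 so the relationship is negative.
|r| = 0.90, which falls in the strong range.

strong negative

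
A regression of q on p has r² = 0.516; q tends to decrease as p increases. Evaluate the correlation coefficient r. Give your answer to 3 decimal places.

|r| = √0.516 = 0.718
The association is negative, so r = −0.718.

-0.718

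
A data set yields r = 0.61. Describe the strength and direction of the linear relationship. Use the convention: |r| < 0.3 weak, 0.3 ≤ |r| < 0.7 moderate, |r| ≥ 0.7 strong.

moderate positive

r = 0.61 > 0 so the relationship is positive.
|r| = 0.61, which falls in the moderate range.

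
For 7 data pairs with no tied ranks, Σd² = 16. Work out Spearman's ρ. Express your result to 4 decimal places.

0.7143

ρ = 1 − 6Σd² / [n(n²−1)] = 1 − 6×16 / (7×48)
  = 1 − 96/336 = 1 − 0.28571 ≈ 0.7143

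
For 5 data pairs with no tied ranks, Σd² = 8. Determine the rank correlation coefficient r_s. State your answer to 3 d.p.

ρ = 1 − 6Σd² / [n(n²−1)] = 1 − 6×8 / (5×24)
  = 1 − 48/120 = 1 − 0.4000 ≈ 0.600

0.600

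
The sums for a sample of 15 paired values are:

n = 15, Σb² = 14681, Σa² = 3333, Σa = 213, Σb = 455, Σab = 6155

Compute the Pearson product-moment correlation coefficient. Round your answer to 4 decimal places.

-0.5876

r = (nΣab − ΣaΣb) / √[(nΣa² − (Σa)²)(nΣb² − (Σb)²)]
Numerator: 15×6155 − 213×455 = -4590
Denominator: √[(49995 − 45369)(220215 − 207025)] = √[4626 × 13190] = 7811.3341
r = -4590 / 7811.3341 ≈ -0.5876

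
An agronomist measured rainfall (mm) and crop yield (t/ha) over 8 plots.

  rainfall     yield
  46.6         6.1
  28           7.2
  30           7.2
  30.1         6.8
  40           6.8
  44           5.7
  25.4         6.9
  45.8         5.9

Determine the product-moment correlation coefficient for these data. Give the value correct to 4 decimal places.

n = 8, Σx = 289.9, Σy = 52.6, Σx² = 11040.37, Σy² = 348.28, Σxy = 1874.82
nΣxy − ΣxΣy = 14998.56 − 15248.74 = -250.18
nΣx² − (Σx)² = 88322.96 − 84042.01 = 4280.95; nΣy² − (Σy)² = 2786.24 − 2766.76 = 19.48
r = -250.18 / √(4280.95 × 19.48) = -250.18 / 288.7783 ≈ -0.8663

-0.8663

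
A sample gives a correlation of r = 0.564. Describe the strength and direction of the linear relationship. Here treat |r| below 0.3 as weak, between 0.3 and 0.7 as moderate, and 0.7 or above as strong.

r = 0.564 > 0 so the relationship is positive.
|r| = 0.564, which falls in the moderate range.

moderate positive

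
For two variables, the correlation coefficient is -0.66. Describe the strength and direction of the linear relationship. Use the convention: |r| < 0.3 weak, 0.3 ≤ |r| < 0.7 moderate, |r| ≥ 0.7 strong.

moderate negative

r = -0.66 < 0 so the relationship is negative.
|r| = 0.66, which falls in the moderate range.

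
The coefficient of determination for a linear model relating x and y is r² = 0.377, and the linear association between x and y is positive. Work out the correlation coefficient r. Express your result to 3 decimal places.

|r| = √0.377 = 0.614
The association is positive, so r = 0.614.

0.614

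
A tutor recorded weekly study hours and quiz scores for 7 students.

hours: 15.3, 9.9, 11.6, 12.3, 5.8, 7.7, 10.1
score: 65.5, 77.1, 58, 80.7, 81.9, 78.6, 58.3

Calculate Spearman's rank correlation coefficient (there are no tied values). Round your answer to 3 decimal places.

Rank hours: 7, 3, 5, 6, 1, 2, 4
Rank score: 3, 4, 1, 6, 7, 5, 2
d = rank(hours) − rank(score): 4, -1, 4, 0, -6, -3, 2; Σd² = 82
ρ = 1 − 6Σd² / [n(n²−1)] = 1 − 6×82 / (7×48) = 1 − 492/336 ≈ -0.464

-0.464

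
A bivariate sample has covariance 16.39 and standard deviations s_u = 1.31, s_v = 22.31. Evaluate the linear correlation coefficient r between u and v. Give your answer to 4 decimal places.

0.5608

r = Cov(u,v) / (s_u · s_v) = 16.39 / (1.31 × 22.31)
  = 16.39 / 29.2261 ≈ 0.5608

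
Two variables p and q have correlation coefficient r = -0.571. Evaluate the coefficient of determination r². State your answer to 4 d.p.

r² = (-0.571)² = 0.3260

0.3260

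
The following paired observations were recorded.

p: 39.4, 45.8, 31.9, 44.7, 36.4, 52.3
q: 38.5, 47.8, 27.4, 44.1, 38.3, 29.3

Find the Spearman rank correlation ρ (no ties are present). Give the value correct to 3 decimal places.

0.429

Rank p: 3, 5, 1, 4, 2, 6
Rank q: 4, 6, 1, 5, 3, 2
d = rank(p) − rank(q): -1, -1, 0, -1, -1, 4; Σd² = 20
ρ = 1 − 6Σd² / [n(n²−1)] = 1 − 6×20 / (6×35) = 1 − 120/210 ≈ 0.429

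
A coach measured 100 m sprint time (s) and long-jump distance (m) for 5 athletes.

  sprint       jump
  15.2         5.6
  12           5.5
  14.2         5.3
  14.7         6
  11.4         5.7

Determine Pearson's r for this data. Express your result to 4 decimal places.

0.1197

n = 5, Σx = 67.5, Σy = 28.1, Σx² = 922.73, Σy² = 158.19, Σxy = 379.56
nΣxy − ΣxΣy = 1897.8 − 1896.75 = 1.05
nΣx² − (Σx)² = 4613.65 − 4556.25 = 57.4; nΣy² − (Σy)² = 790.95 − 789.61 = 1.34
r = 1.05 / √(57.4 × 1.34) = 1.05 / 8.7702 ≈ 0.1197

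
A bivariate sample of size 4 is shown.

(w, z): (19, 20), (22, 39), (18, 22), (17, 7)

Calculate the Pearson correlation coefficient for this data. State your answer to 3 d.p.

0.951

n = 4, Σw = 76, Σz = 88, Σw² = 1458, Σz² = 2454, Σwz = 1753
nΣwz − ΣwΣz = 7012 − 6688 = 324
nΣw² − (Σw)² = 5832 − 5776 = 56; nΣz² − (Σz)² = 9816 − 7744 = 2072
r = 324 / √(56 × 2072) = 324 / 340.6347 ≈ 0.951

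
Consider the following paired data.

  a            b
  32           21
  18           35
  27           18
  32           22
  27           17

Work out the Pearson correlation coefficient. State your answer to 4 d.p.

-0.7411

n = 5, Σa = 136, Σb = 113, Σa² = 3830, Σb² = 2763, Σab = 2951
nΣab − ΣaΣb = 14755 − 15368 = -613
nΣa² − (Σa)² = 19150 − 18496 = 654; nΣb² − (Σb)² = 13815 − 12769 = 1046
r = -613 / √(654 × 1046) = -613 / 827.0937 ≈ -0.7411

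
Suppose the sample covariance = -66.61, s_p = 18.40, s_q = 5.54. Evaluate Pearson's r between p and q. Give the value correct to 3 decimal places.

r = Cov(p,q) / (s_p · s_q) = -66.61 / (18.40 × 5.54)
  = -66.61 / 101.9360 ≈ -0.653

-0.653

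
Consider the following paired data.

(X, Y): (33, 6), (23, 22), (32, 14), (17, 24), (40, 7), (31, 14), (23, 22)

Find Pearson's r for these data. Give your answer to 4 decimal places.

n = 7, ΣX = 199, ΣY = 109, ΣX² = 6021, ΣY² = 2021, ΣXY = 2780
nΣXY − ΣXΣY = 19460 − 21691 = -2231
nΣX² − (ΣX)² = 42147 − 39601 = 2546; nΣY² − (ΣY)² = 14147 − 11881 = 2266
r = -2231 / √(2546 × 2266) = -2231 / 2401.9234 ≈ -0.9288

-0.9288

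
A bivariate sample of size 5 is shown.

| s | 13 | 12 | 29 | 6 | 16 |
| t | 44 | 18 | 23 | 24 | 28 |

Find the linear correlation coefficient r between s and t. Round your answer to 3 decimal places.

-0.104

n = 5, Σs = 76, Σt = 137, Σs² = 1446, Σt² = 4149, Σst = 2047
nΣst − ΣsΣt = 10235 − 10412 = -177
nΣs² − (Σs)² = 7230 − 5776 = 1454; nΣt² − (Σt)² = 20745 − 18769 = 1976
r = -177 / √(1454 × 1976) = -177 / 1695.0233 ≈ -0.104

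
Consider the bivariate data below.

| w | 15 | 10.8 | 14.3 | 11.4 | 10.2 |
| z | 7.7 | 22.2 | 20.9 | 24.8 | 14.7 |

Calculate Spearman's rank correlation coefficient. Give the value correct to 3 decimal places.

-0.300

Rank w: 5, 2, 4, 3, 1
Rank z: 1, 4, 3, 5, 2
d = rank(w) − rank(z): 4, -2, 1, -2, -1; Σd² = 26
ρ = 1 − 6Σd² / [n(n²−1)] = 1 − 6×26 / (5×24) = 1 − 156/120 ≈ -0.300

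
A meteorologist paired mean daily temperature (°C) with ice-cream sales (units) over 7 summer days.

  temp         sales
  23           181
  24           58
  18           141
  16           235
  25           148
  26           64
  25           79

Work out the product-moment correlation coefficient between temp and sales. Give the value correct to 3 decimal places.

n = 7, Σx = 157, Σy = 906, Σx² = 3611, Σy² = 143472, Σxy = 19192
nΣxy − ΣxΣy = 134344 − 142242 = -7898
nΣx² − (Σx)² = 25277 − 24649 = 628; nΣy² − (Σy)² = 1004304 − 820836 = 183468
r = -7898 / √(628 × 183468) = -7898 / 10733.9603 ≈ -0.736

-0.736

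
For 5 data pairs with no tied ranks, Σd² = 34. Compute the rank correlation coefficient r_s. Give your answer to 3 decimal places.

ρ = 1 − 6Σd² / [n(n²−1)] = 1 − 6×34 / (5×24)
  = 1 − 204/120 = 1 − 1.7000 ≈ -0.700

-0.700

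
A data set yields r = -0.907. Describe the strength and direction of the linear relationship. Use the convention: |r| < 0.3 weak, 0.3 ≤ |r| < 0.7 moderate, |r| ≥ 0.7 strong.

strong negative

r = -0.907 < 0 so the relationship is negative.
|r| = 0.907, which falls in the strong range.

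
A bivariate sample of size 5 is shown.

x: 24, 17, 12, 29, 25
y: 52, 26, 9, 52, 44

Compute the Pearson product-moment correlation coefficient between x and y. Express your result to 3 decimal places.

0.961

n = 5, Σx = 107, Σy = 183, Σx² = 2475, Σy² = 8101, Σxy = 4406
nΣxy − ΣxΣy = 22030 − 19581 = 2449
nΣx² − (Σx)² = 12375 − 11449 = 926; nΣy² − (Σy)² = 40505 − 33489 = 7016
r = 2449 / √(926 × 7016) = 2449 / 2548.8852 ≈ 0.961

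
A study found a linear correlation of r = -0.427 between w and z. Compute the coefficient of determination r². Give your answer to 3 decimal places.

0.182

r² = (-0.427)² = 0.182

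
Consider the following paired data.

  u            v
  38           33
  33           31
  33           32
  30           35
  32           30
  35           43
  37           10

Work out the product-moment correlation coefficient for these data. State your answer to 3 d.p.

n = 7, Σu = 238, Σv = 214, Σu² = 8140, Σv² = 7148, Σuv = 7218
nΣuv − ΣuΣv = 50526 − 50932 = -406
nΣu² − (Σu)² = 56980 − 56644 = 336; nΣv² − (Σv)² = 50036 − 45796 = 4240
r = -406 / √(336 × 4240) = -406 / 1193.5828 ≈ -0.340

-0.340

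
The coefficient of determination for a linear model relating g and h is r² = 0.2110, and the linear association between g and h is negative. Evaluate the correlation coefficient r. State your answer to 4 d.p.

|r| = √0.2110 = 0.4593
The association is negative, so r = −0.4593.

-0.4593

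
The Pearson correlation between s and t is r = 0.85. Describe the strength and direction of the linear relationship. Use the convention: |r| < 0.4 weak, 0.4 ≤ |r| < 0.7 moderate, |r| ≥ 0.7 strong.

r = 0.85 > 0 so the relationship is positive.
|r| = 0.85, which falls in the strong range.

strong positive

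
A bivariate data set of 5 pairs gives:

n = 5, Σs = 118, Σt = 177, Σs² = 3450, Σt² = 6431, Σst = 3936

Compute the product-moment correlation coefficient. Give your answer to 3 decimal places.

-0.728

r = (nΣst − ΣsΣt) / √[(nΣs² − (Σs)²)(nΣt² − (Σt)²)]
Numerator: 5×3936 − 118×177 = -1206
Denominator: √[(17250 − 13924)(32155 − 31329)] = √[3326 × 826] = 1657.4909
r = -1206 / 1657.4909 ≈ -0.728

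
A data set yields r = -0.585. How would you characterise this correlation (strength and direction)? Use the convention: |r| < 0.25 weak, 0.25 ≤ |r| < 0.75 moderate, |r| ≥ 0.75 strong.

r = -0.585 < 0 so the relationship is negative.
|r| = 0.585, which falls in the moderate range.

moderate negative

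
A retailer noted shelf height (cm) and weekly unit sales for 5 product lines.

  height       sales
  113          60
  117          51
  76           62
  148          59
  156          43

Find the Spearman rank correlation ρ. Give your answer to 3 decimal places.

Rank height: 2, 3, 1, 4, 5
Rank sales: 4, 2, 5, 3, 1
d = rank(height) − rank(sales): -2, 1, -4, 1, 4; Σd² = 38
ρ = 1 − 6Σd² / [n(n²−1)] = 1 − 6×38 / (5×24) = 1 − 228/120 ≈ -0.900

-0.900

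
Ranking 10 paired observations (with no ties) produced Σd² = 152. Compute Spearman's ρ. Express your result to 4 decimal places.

ρ = 1 − 6Σd² / [n(n²−1)] = 1 − 6×152 / (10×99)
  = 1 − 912/990 = 1 − 0.92121 ≈ 0.0788

0.0788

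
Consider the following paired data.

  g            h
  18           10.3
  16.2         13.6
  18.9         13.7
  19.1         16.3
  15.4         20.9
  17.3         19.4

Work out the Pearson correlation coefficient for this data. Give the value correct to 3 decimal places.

-0.460

n = 6, Σg = 104.9, Σh = 94.2, Σg² = 1844.91, Σh² = 1557.6, Σgh = 1633.46
nΣgh − ΣgΣh = 9800.76 − 9881.58 = -80.82
nΣg² − (Σg)² = 11069.46 − 11004.01 = 65.45; nΣh² − (Σh)² = 9345.6 − 8873.64 = 471.96
r = -80.82 / √(65.45 × 471.96) = -80.82 / 175.7549 ≈ -0.460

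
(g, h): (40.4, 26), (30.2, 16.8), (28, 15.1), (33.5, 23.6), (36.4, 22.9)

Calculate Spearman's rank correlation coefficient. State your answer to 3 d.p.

Rank g: 5, 2, 1, 3, 4
Rank h: 5, 2, 1, 4, 3
d = rank(g) − rank(h): 0, 0, 0, -1, 1; Σd² = 2
ρ = 1 − 6Σd² / [n(n²−1)] = 1 − 6×2 / (5×24) = 1 − 12/120 ≈ 0.900

0.900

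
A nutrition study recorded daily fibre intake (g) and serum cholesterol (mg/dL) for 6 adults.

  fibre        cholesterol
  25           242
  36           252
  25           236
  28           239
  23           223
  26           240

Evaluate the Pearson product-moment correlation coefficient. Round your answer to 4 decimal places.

n = 6, Σx = 163, Σy = 1432, Σx² = 4535, Σy² = 342214, Σxy = 39083
nΣxy − ΣxΣy = 234498 − 233416 = 1082
nΣx² − (Σx)² = 27210 − 26569 = 641; nΣy² − (Σy)² = 2053284 − 2050624 = 2660
r = 1082 / √(641 × 2660) = 1082 / 1305.7795 ≈ 0.8286

0.8286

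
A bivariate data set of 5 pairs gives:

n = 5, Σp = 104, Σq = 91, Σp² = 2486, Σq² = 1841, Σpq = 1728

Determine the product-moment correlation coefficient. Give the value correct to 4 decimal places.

-0.6747

r = (nΣpq − ΣpΣq) / √[(nΣp² − (Σp)²)(nΣq² − (Σq)²)]
Numerator: 5×1728 − 104×91 = -824
Denominator: √[(12430 − 10816)(9205 − 8281)] = √[1614 × 924] = 1221.2027
r = -824 / 1221.2027 ≈ -0.6747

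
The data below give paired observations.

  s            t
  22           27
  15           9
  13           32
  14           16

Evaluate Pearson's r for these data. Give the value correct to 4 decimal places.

n = 4, Σs = 64, Σt = 84, Σs² = 1074, Σt² = 2090, Σst = 1369
nΣst − ΣsΣt = 5476 − 5376 = 100
nΣs² − (Σs)² = 4296 − 4096 = 200; nΣt² − (Σt)² = 8360 − 7056 = 1304
r = 100 / √(200 × 1304) = 100 / 510.6858 ≈ 0.1958

0.1958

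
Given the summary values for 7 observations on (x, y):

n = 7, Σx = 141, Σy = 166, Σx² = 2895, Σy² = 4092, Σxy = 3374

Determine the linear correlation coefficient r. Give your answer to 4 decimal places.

r = (nΣxy − ΣxΣy) / √[(nΣx² − (Σx)²)(nΣy² − (Σy)²)]
Numerator: 7×3374 − 141×166 = 212
Denominator: √[(20265 − 19881)(28644 − 27556)] = √[384 × 1088] = 646.3683
r = 212 / 646.3683 ≈ 0.3280

0.3280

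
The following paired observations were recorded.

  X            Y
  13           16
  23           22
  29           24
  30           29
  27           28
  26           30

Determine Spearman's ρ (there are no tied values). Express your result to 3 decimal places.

Rank X: 1, 2, 5, 6, 4, 3
Rank Y: 1, 2, 3, 5, 4, 6
d = rank(X) − rank(Y): 0, 0, 2, 1, 0, -3; Σd² = 14
ρ = 1 − 6Σd² / [n(n²−1)] = 1 − 6×14 / (6×35) = 1 − 84/210 ≈ 0.600

0.600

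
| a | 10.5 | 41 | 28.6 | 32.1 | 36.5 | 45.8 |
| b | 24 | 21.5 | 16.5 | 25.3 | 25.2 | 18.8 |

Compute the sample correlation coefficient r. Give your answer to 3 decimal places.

n = 6, Σa = 194.5, Σb = 131.3, Σa² = 7069.51, Σb² = 2939.07, Σab = 4198.37
nΣab − ΣaΣb = 25190.22 − 25537.85 = -347.63
nΣa² − (Σa)² = 42417.06 − 37830.25 = 4586.81; nΣb² − (Σb)² = 17634.42 − 17239.69 = 394.73
r = -347.63 / √(4586.81 × 394.73) = -347.63 / 1345.5674 ≈ -0.258

-0.258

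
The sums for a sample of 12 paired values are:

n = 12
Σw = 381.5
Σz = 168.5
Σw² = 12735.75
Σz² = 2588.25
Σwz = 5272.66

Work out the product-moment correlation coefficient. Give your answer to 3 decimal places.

-0.229

r = (nΣwz − ΣwΣz) / √[(nΣw² − (Σw)²)(nΣz² − (Σz)²)]
Numerator: 12×5272.66 − 381.5×168.5 = -1010.83
Denominator: √[(152829 − 145542.25)(31059 − 28392.25)] = √[7286.75 × 2666.75] = 4408.1675
r = -1010.83 / 4408.1675 ≈ -0.229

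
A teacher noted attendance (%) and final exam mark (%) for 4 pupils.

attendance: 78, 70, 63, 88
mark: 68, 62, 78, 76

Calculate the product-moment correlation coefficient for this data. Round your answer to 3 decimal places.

0.071

n = 4, Σx = 299, Σy = 284, Σx² = 22697, Σy² = 20328, Σxy = 21246
nΣxy − ΣxΣy = 84984 − 84916 = 68
nΣx² − (Σx)² = 90788 − 89401 = 1387; nΣy² − (Σy)² = 81312 − 80656 = 656
r = 68 / √(1387 × 656) = 68 / 953.8721 ≈ 0.071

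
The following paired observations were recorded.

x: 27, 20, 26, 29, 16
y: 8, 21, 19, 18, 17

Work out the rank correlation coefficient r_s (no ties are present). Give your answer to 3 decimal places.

-0.200

Rank x: 4, 2, 3, 5, 1
Rank y: 1, 5, 4, 3, 2
d = rank(x) − rank(y): 3, -3, -1, 2, -1; Σd² = 24
ρ = 1 − 6Σd² / [n(n²−1)] = 1 − 6×24 / (5×24) = 1 − 144/120 ≈ -0.200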